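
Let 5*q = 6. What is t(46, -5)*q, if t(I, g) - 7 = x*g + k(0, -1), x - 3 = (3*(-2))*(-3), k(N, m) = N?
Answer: -588/5 ≈ -117.60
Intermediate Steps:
q = 6/5 (q = (⅕)*6 = 6/5 ≈ 1.2000)
x = 21 (x = 3 + (3*(-2))*(-3) = 3 - 6*(-3) = 3 + 18 = 21)
t(I, g) = 7 + 21*g (t(I, g) = 7 + (21*g + 0) = 7 + 21*g)
t(46, -5)*q = (7 + 21*(-5))*(6/5) = (7 - 105)*(6/5) = -98*6/5 = -588/5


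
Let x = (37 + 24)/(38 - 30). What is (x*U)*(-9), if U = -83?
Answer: 45567/8 ≈ 5695.9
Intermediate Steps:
x = 61/8 ≈ 7.6250
(x*U)*(-9) = ((61/8)*(-83))*(-9) = -5063/8*(-9) = 45567/8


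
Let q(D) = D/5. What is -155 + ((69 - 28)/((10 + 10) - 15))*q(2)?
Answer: -3793/25 ≈ -151.72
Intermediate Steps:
q(D) = D/5 (q(D) = D*(⅕) = D/5)
-155 + ((69 - 28)/((10 + 10) - 15))*q(2) = -155 + ((69 - 28)/((10 + 10) - 15))*((⅕)*2) = -155 + (41/(20 - 15))*(⅖) = -155 + (41/5)*(⅖) = -155 + 82/25 = -3793/25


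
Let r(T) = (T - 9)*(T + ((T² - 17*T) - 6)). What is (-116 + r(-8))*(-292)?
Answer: 957176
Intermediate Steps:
r(T) = (-9 + T)*(-6 + T² - 16*T) (r(T) = (-9 + T)*(T + (-6 + T² - 17*T)) = (-9 + T)*(-6 + T² - 16*T))
(-116 + r(-8))*(-292) = (-116 + (54 + (-8)³ - 25*(-8)² + 138*(-8)))*(-292) = (-116 + (54 - 512 - 25*64 - 1104))*(-292) = (-116 + (54 - 512 - 1600 - 1104))*(-292) = (-116 - 3162)*(-292) = -3278*(-292) = 957176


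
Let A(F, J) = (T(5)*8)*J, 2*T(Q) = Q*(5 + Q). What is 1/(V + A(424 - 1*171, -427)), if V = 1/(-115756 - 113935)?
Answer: -229691/19615611401 ≈ -1.1710e-5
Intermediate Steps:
T(Q) = Q*(5 + Q)/2 (T(Q) = (Q*(5 + Q))/2 = Q*(5 + Q)/2)
A(F, J) = 200*J (A(F, J) = (((1/2)*5*(5 + 5))*8)*J = (((1/2)*5*10)*8)*J = (25*8)*J = 200*J)
V = -1/229691 (V = 1/(-229691) = -1/229691 ≈ -4.3537e-6)
1/(V + A(424 - 1*171, -427)) = 1/(-1/229691 + 200*(-427)) = 1/(-1/229691 - 85400) = 1/(-19615611401/229691) = -229691/19615611401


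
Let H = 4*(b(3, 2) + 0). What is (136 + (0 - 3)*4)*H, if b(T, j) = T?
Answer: 1488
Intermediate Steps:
H = 12 (H = 4*(3 + 0) = 4*3 = 12)
(136 + (0 - 3)*4)*H = (136 + (0 - 3)*4)*12 = (136 - 3*4)*12 = (136 - 12)*12 = 124*12 = 1488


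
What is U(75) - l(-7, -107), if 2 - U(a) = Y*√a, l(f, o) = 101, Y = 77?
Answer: -99 - 385*√3 ≈ -765.84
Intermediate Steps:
U(a) = 2 - 77*√a
U(75) - l(-7, -107) = (2 - 385*√3) - 1*101 = (2 - 385*√3) - 101 = -99 - 385*√3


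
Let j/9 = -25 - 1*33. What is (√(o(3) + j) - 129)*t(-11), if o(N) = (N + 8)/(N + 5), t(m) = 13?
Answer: -1677 + 91*I*√170/4 ≈ -1677.0 + 296.62*I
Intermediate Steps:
o(N) = (8 + N)/(5 + N)
j = -522 (j = 9*(-25 - 1*33) = 9*(-25 - 33) = 9*(-58) = -522)
(√(o(3) + j) - 129)*t(-11) = (√((8 + 3)/(5 + 3) - 522) - 129)*13 = (√(11/8 - 522) - 129)*13 = (√(-4165/8) - 129)*13 = (7*I*√170/4 - 129)*13 = (-129 + 7*I*√170/4)*13 = -1677 + 91*I*√170/4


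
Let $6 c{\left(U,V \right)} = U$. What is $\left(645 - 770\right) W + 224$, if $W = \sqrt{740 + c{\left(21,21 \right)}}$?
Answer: $224 - \frac{125 \sqrt{2974}}{2} \approx -3184.4$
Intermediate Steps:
$c{\left(U,V \right)} = \frac{U}{6}$
$W = \frac{\sqrt{2974}}{2}$ ($W = \sqrt{740 + \frac{1}{6} \cdot 21} = \sqrt{740 + \frac{7}{2}} = \sqrt{\frac{1487}{2}} = \frac{\sqrt{2974}}{2} \approx 27.267$)
$\left(645 - 770\right) W + 224 = \left(645 - 770\right) \frac{\sqrt{2974}}{2} + 224 = - 125 \frac{\sqrt{2974}}{2} + 224 = - \frac{125 \sqrt{2974}}{2} + 224 = 224 - \frac{125 \sqrt{2974}}{2}$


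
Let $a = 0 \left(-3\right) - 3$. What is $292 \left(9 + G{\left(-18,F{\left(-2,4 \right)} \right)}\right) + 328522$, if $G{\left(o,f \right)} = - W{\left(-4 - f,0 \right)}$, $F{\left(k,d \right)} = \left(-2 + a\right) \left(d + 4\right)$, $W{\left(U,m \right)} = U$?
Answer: $320638$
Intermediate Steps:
$a = -3$ ($a = 0 - 3 = -3$)
$F{\left(k,d \right)} = -20 - 5 d$ ($F{\left(k,d \right)} = \left(-2 - 3\right) \left(d + 4\right) = - 5 \left(4 + d\right) = -20 - 5 d$)
$G{\left(o,f \right)} = 4 + f$ ($G{\left(o,f \right)} = - (-4 - f) = 4 + f$)
$292 \left(9 + G{\left(-18,F{\left(-2,4 \right)} \right)}\right) + 328522 = 292 \left(9 + \left(4 - 40\right)\right) + 328522 = 292 \left(9 - 36\right) + 328522 = 292 \left(-27\right) + 328522 = -7884 + 328522 = 320638$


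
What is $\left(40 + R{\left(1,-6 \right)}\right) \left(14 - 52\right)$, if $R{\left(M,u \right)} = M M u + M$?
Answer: $-1330$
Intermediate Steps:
$R{\left(M,u \right)} = M + u M^{2}$ ($R{\left(M,u \right)} = M^{2} u + M = u M^{2} + M = M + u M^{2}$)
$\left(40 + R{\left(1,-6 \right)}\right) \left(14 - 52\right) = \left(40 + 1 \left(1 + 1 \left(-6\right)\right)\right) \left(14 - 52\right) = \left(40 + 1 \left(1 - 6\right)\right) \left(14 - 52\right) = \left(40 + 1 \left(-5\right)\right) \left(-38\right) = \left(40 - 5\right) \left(-38\right) = 35 \left(-38\right) = -1330$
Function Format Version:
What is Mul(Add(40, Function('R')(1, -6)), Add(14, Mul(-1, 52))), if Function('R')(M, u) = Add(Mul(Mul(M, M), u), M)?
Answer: -1330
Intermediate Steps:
Function('R')(M, u) = Add(M, Mul(u, Pow(M, 2))) (Function('R')(M, u) = Add(Mul(Pow(M, 2), u), M) = Add(Mul(u, Pow(M, 2)), M) = Add(M, Mul(u, Pow(M, 2))))
Mul(Add(40, Function('R')(1, -6)), Add(14, Mul(-1, 52))) = Mul(Add(40, Mul(1, Add(1, Mul(1, -6)))), Add(14, Mul(-1, 52))) = Mul(Add(40, Mul(1, Add(1, -6))), Add(14, -52)) = Mul(Add(40, Mul(1, -5)), -38) = Mul(Add(40, -5), -38) = Mul(35, -38) = -1330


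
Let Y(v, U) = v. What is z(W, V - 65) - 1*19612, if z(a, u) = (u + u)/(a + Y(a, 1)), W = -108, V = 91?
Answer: -1059061/54 ≈ -19612.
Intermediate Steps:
z(a, u) = u/a (z(a, u) = (u + u)/(a + a) = (2*u)/((2*a)) = (2*u)*(1/(2*a)) = u/a)
z(W, V - 65) - 1*19612 = (91 - 65)/(-108) - 1*19612 = 26*(-1/108) - 19612 = -13/54 - 19612 = -1059061/54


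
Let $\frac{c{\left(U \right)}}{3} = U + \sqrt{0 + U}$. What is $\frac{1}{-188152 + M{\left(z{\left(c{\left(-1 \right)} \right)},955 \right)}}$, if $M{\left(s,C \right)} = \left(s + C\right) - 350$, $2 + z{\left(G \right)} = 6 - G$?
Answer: $- \frac{187540}{35171251609} + \frac{3 i}{35171251609} \approx -5.3322 \cdot 10^{-6} + 8.5297 \cdot 10^{-11} i$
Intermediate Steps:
$c{\left(U \right)} = 3 U + 3 \sqrt{U}$ ($c{\left(U \right)} = 3 \left(U + \sqrt{0 + U}\right) = 3 \left(U + \sqrt{U}\right) = 3 U + 3 \sqrt{U}$)
$z{\left(G \right)} = 4 - G$ ($z{\left(G \right)} = -2 - \left(-6 + G\right) = 4 - G$)
$M{\left(s,C \right)} = -350 + C + s$ ($M{\left(s,C \right)} = \left(C + s\right) - 350 = -350 + C + s$)
$\frac{1}{-188152 + M{\left(z{\left(c{\left(-1 \right)} \right)},955 \right)}} = \frac{1}{-188152 - \left(-612 + 3 i\right)} = \frac{1}{-188152 + \left(-350 + 955 + \left(4 - \left(-3 + 3 i\right)\right)\right)} = \frac{1}{-188152 + \left(-350 + 955 + \left(4 + \left(3 - 3 i\right)\right)\right)} = \frac{1}{-188152 + \left(-350 + 955 + \left(7 - 3 i\right)\right)} = \frac{1}{-188152 + \left(612 - 3 i\right)} = \frac{1}{-187540 - 3 i} = \frac{-187540 + 3 i}{35171251609}$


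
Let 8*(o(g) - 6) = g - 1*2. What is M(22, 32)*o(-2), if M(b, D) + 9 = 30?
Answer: 231/2 ≈ 115.50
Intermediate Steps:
M(b, D) = 21 (M(b, D) = -9 + 30 = 21)
o(g) = 23/4 + g/8 (o(g) = 6 + (g - 1*2)/8 = 6 + (g - 2)/8 = 6 + (-2 + g)/8 = 6 + (-¼ + g/8) = 23/4 + g/8)
M(22, 32)*o(-2) = 21*(23/4 + (⅛)*(-2)) = 21*(23/4 - ¼) = 21*(11/2) = 231/2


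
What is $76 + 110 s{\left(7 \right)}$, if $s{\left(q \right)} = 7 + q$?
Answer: $1616$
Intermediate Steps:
$76 + 110 s{\left(7 \right)} = 76 + 110 \left(7 + 7\right) = 76 + 110 \cdot 14 = 76 + 1540 = 1616$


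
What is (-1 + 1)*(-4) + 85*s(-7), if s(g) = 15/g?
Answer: -1275/7 ≈ -182.14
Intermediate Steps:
(-1 + 1)*(-4) + 85*s(-7) = (-1 + 1)*(-4) + 85*(15/(-7)) = 0*(-4) + 85*(15*(-1/7)) = 0 + 85*(-15/7) = 0 - 1275/7 = -1275/7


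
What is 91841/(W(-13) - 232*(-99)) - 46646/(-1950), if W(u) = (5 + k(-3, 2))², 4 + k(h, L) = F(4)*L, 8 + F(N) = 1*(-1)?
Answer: 48612922/1744275 ≈ 27.870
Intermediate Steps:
F(N) = -9 (F(N) = -8 + 1*(-1) = -8 - 1 = -9)
k(h, L) = -4 - 9*L
W(u) = 289 (W(u) = (5 + (-4 - 9*2))² = (5 + (-4 - 18))² = (5 - 22)² = (-17)² = 289)
91841/(W(-13) - 232*(-99)) - 46646/(-1950) = 91841/(289 - 232*(-99)) - 46646/(-1950) = 91841/(289 + 22968) - 46646*(-1/1950) = 91841/23257 + 23323/975 = 48612922/1744275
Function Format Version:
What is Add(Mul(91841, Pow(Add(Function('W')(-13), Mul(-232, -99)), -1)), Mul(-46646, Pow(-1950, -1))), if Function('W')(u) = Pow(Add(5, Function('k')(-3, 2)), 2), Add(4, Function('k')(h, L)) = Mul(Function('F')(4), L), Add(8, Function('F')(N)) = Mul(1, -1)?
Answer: Rational(48612922, 1744275) ≈ 27.870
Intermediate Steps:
Function('F')(N) = -9 (Function('F')(N) = Add(-8, Mul(1, -1)) = Add(-8, -1) = -9)
Function('k')(h, L) = Add(-4, Mul(-9, L))
Function('W')(u) = 289 (Function('W')(u) = Pow(Add(5, Add(-4, Mul(-9, 2))), 2) = Pow(Add(5, Add(-4, -18)), 2) = Pow(Add(5, -22), 2) = Pow(-17, 2) = 289)
Add(Mul(91841, Pow(Add(Function('W')(-13), Mul(-232, -99)), -1)), Mul(-46646, Pow(-1950, -1))) = Add(Mul(91841, Pow(Add(289, Mul(-232, -99)), -1)), Mul(-46646, Pow(-1950, -1))) = Add(Mul(91841, Pow(Add(289, 22968), -1)), Mul(-46646, Rational(-1, 1950))) = Add(Mul(91841, Pow(23257, -1)), Rational(23323, 975)) = Add(Mul(91841, Rational(1, 23257)), Rational(23323, 975)) = Add(Rational(91841, 23257), Rational(23323, 975)) = Rational(48612922, 1744275)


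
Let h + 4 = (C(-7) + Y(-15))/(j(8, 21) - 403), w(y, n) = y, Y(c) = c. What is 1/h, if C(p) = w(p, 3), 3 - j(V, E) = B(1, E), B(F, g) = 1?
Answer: -401/1582 ≈ -0.25348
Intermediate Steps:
j(V, E) = 2 (j(V, E) = 3 - 1*1 = 3 - 1 = 2)
C(p) = p
h = -1582/401 (h = -4 + (-7 - 15)/(2 - 403) = -4 - 22/(-401) = -4 - 22*(-1/401) = -4 + 22/401 = -1582/401 ≈ -3.9451)
1/h = 1/(-1582/401) = -401/1582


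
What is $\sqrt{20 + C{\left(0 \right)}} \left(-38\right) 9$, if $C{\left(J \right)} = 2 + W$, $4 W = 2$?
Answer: $- 513 \sqrt{10} \approx -1622.2$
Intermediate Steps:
$W = \frac{1}{2}$ ($W = \frac{1}{4} \cdot 2 = \frac{1}{2} \approx 0.5$)
$C{\left(J \right)} = \frac{5}{2}$ ($C{\left(J \right)} = 2 + \frac{1}{2} = \frac{5}{2}$)
$\sqrt{20 + C{\left(0 \right)}} \left(-38\right) 9 = \sqrt{20 + \frac{5}{2}} \left(-38\right) 9 = \sqrt{\frac{45}{2}} \left(-38\right) 9 = \frac{3 \sqrt{10}}{2} \left(-38\right) 9 = - 57 \sqrt{10} \cdot 9 = - 513 \sqrt{10}$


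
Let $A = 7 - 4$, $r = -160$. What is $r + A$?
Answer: $-157$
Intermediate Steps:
$A = 3$ ($A = 7 - 4 = 3$)
$r + A = -160 + 3 = -157$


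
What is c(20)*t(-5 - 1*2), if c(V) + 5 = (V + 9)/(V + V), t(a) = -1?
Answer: 171/40 ≈ 4.2750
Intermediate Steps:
c(V) = -5 + (9 + V)/(2*V) (c(V) = -5 + (V + 9)/(V + V) = -5 + (9 + V)/((2*V)) = -5 + (9 + V)*(1/(2*V)) = -5 + (9 + V)/(2*V))
c(20)*t(-5 - 1*2) = ((9/2)*(1 - 1*20)/20)*(-1) = ((9/2)*(1/20)*(1 - 20))*(-1) = ((9/2)*(1/20)*(-19))*(-1) = -171/40*(-1) = 171/40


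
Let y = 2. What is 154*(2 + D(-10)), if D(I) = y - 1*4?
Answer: 0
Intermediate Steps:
D(I) = -2 (D(I) = 2 - 1*4 = 2 - 4 = -2)
154*(2 + D(-10)) = 154*(2 - 2) = 154*0 = 0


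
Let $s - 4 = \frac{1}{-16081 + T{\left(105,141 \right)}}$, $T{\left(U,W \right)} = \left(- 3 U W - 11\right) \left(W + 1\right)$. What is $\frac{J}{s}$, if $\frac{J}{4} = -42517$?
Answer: $- \frac{1075607480964}{25298291} \approx -42517.0$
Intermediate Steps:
$J = -170068$ ($J = 4 \left(-42517\right) = -170068$)
$T{\left(U,W \right)} = \left(1 + W\right) \left(-11 - 3 U W\right)$ ($T{\left(U,W \right)} = \left(- 3 U W - 11\right) \left(1 + W\right) = \left(-11 - 3 U W\right) \left(1 + W\right) = \left(1 + W\right) \left(-11 - 3 U W\right)$)
$s = \frac{25298291}{6324573}$ ($s = 4 + \frac{1}{-16081 - \left(1562 + 44415 + 6262515\right)} = 4 + \frac{1}{-16081 - \left(45977 + 6262515\right)} = 4 + \frac{1}{-16081 - 6308492} = 4 + \frac{1}{-6324573} = 4 - \frac{1}{6324573} = \frac{25298291}{6324573} \approx 4.0$)
$\frac{J}{s} = - \frac{170068}{\frac{25298291}{6324573}} = \left(-170068\right) \frac{6324573}{25298291} = - \frac{1075607480964}{25298291}$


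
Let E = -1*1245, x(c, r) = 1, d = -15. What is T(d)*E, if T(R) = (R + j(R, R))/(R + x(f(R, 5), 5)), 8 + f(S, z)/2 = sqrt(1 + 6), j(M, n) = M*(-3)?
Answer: 18675/7 ≈ 2667.9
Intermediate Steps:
j(M, n) = -3*M
f(S, z) = -16 + 2*sqrt(7) (f(S, z) = -16 + 2*sqrt(1 + 6) = -16 + 2*sqrt(7))
T(R) = -2*R/(1 + R) (T(R) = (R - 3*R)/(R + 1) = (-2*R)/(1 + R) = -2*R/(1 + R))
E = -1245
T(d)*E = -2*(-15)/(1 - 15)*(-1245) = -2*(-15)/(-14)*(-1245) = -2*(-15)*(-1/14)*(-1245) = -15/7*(-1245) = 18675/7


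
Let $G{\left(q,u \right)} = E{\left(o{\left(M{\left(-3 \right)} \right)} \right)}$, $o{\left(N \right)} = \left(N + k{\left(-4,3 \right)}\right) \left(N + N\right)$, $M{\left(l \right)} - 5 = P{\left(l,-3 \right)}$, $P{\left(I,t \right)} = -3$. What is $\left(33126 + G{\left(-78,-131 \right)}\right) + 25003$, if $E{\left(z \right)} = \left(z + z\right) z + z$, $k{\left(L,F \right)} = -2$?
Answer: $58129$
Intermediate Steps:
$M{\left(l \right)} = 2$ ($M{\left(l \right)} = 5 - 3 = 2$)
$o{\left(N \right)} = 2 N \left(-2 + N\right)$ ($o{\left(N \right)} = \left(N - 2\right) \left(N + N\right) = \left(-2 + N\right) 2 N = 2 N \left(-2 + N\right)$)
$E{\left(z \right)} = z + 2 z^{2}$ ($E{\left(z \right)} = 2 z z + z = 2 z^{2} + z = z + 2 z^{2}$)
$G{\left(q,u \right)} = 0$ ($G{\left(q,u \right)} = 2 \cdot 2 \left(-2 + 2\right) \left(1 + 2 \cdot 2 \cdot 2 \left(-2 + 2\right)\right) = 2 \cdot 2 \cdot 0 \left(1 + 2 \cdot 2 \cdot 2 \cdot 0\right) = 0 \left(1 + 2 \cdot 0\right) = 0 \left(1 + 0\right) = 0 \cdot 1 = 0$)
$\left(33126 + G{\left(-78,-131 \right)}\right) + 25003 = \left(33126 + 0\right) + 25003 = 33126 + 25003 = 58129$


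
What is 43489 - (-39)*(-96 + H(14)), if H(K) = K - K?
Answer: 39745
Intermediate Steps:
H(K) = 0
43489 - (-39)*(-96 + H(14)) = 43489 - (-39)*(-96 + 0) = 43489 - (-39)*(-96) = 43489 - 1*3744 = 43489 - 3744 = 39745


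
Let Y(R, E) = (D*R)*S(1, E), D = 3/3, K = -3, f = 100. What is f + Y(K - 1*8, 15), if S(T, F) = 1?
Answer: 89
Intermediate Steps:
D = 1 (D = 3*(⅓) = 1)
Y(R, E) = R (Y(R, E) = (1*R)*1 = R*1 = R)
f + Y(K - 1*8, 15) = 100 + (-3 - 1*8) = 100 + (-3 - 8) = 100 - 11 = 89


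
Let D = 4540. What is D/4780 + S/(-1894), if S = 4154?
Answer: -281434/226333 ≈ -1.2435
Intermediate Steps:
D/4780 + S/(-1894) = 4540/4780 + 4154/(-1894) = 4540*(1/4780) + 4154*(-1/1894) = 227/239 - 2077/947 = -281434/226333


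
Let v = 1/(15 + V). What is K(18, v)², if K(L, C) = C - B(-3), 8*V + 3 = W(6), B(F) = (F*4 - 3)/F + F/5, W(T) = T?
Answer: 7107556/378225 ≈ 18.792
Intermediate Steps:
B(F) = F/5 + (-3 + 4*F)/F (B(F) = (4*F - 3)/F + F*(⅕) = (-3 + 4*F)/F + F/5 = F/5 + (-3 + 4*F)/F)
V = 3/8 (V = -3/8 + (⅛)*6 = -3/8 + ¾ = 3/8 ≈ 0.37500)
v = 8/123 (v = 1/(15 + 3/8) = 1/(123/8) = 8/123 ≈ 0.065041)
K(L, C) = -22/5 + C (K(L, C) = C - (4 - 3/(-3) + (⅕)*(-3)) = C - (4 - 3*(-⅓) - ⅗) = C - (4 + 1 - ⅗) = C - 1*22/5 = C - 22/5 = -22/5 + C)
K(18, v)² = (-22/5 + 8/123)² = (-2666/615)² = 7107556/378225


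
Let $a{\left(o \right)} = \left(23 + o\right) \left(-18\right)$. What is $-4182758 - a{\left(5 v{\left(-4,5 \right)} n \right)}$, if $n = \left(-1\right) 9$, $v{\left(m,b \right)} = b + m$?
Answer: $-4183154$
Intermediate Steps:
$n = -9$
$a{\left(o \right)} = -414 - 18 o$
$-4182758 - a{\left(5 v{\left(-4,5 \right)} n \right)} = -4182758 - \left(-414 - 18 \cdot 5 \left(5 - 4\right) \left(-9\right)\right) = -4182758 - \left(-414 - 18 \cdot 5 \cdot 1 \left(-9\right)\right) = -4182758 - \left(-414 - 18 \cdot 5 \left(-9\right)\right) = -4182758 - \left(-414 - -810\right) = -4182758 - \left(-414 + 810\right) = -4182758 - 396 = -4183154$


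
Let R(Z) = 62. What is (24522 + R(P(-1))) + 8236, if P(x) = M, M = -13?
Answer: 32820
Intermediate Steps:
P(x) = -13
(24522 + R(P(-1))) + 8236 = (24522 + 62) + 8236 = 24584 + 8236 = 32820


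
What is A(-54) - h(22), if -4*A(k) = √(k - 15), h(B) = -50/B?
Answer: 25/11 - I*√69/4 ≈ 2.2727 - 2.0767*I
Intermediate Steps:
A(k) = -√(-15 + k)/4 (A(k) = -√(k - 15)/4 = -√(-15 + k)/4)
A(-54) - h(22) = -√(-15 - 54)/4 - (-50)/22 = -I*√69/4 - (-50)/22 = -I*√69/4 - 1*(-25/11) = -I*√69/4 + 25/11 = 25/11 - I*√69/4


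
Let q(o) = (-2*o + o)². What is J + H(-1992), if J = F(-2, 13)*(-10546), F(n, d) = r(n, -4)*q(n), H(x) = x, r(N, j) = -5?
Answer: 208928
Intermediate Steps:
q(o) = o² (q(o) = (-o)² = o²)
F(n, d) = -5*n²
J = 210920 (J = -5*(-2)²*(-10546) = -5*4*(-10546) = -20*(-10546) = 210920)
J + H(-1992) = 210920 - 1992 = 208928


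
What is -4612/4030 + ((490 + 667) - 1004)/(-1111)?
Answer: -2870261/2238665 ≈ -1.2821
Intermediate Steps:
-4612/4030 + ((490 + 667) - 1004)/(-1111) = -4612*1/4030 + (1157 - 1004)*(-1/1111) = -2306/2015 + 153*(-1/1111) = -2306/2015 - 153/1111 = -2870261/2238665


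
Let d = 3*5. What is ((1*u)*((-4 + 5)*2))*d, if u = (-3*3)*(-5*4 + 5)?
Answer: 4050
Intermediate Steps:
u = 135 (u = -9*(-20 + 5) = -9*(-15) = 135)
d = 15
((1*u)*((-4 + 5)*2))*d = ((1*135)*((-4 + 5)*2))*15 = (135*(1*2))*15 = (135*2)*15 = 270*15 = 4050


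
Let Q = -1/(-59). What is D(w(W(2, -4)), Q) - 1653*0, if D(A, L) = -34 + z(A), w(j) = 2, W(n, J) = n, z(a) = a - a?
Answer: -34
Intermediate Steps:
z(a) = 0
Q = 1/59 (Q = -1*(-1/59) = 1/59 ≈ 0.016949)
D(A, L) = -34 (D(A, L) = -34 + 0 = -34)
D(w(W(2, -4)), Q) - 1653*0 = -34 - 1653*0 = -34 + 0 = -34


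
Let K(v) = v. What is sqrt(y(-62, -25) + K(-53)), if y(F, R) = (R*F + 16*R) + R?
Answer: 4*sqrt(67) ≈ 32.741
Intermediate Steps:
y(F, R) = 17*R + F*R (y(F, R) = (F*R + 16*R) + R = (16*R + F*R) + R = 17*R + F*R)
sqrt(y(-62, -25) + K(-53)) = sqrt(-25*(17 - 62) - 53) = sqrt(-25*(-45) - 53) = sqrt(1125 - 53) = sqrt(1072) = 4*sqrt(67)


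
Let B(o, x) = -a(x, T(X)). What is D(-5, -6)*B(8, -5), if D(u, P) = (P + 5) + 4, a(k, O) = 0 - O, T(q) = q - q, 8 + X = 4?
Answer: 0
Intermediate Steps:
X = -4 (X = -8 + 4 = -4)
T(q) = 0
a(k, O) = -O
B(o, x) = 0 (B(o, x) = -(-1)*0 = -1*0 = 0)
D(u, P) = 9 + P (D(u, P) = (5 + P) + 4 = 9 + P)
D(-5, -6)*B(8, -5) = (9 - 6)*0 = 3*0 = 0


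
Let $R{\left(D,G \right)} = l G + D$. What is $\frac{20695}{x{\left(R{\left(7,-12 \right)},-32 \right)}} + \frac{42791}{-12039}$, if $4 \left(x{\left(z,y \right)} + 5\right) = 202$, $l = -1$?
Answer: $\frac{494400229}{1095549} \approx 451.28$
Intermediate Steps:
$R{\left(D,G \right)} = D - G$ ($R{\left(D,G \right)} = - G + D = D - G$)
$x{\left(z,y \right)} = \frac{91}{2}$ ($x{\left(z,y \right)} = -5 + \frac{1}{4} \cdot 202 = -5 + \frac{101}{2} = \frac{91}{2}$)
$\frac{20695}{x{\left(R{\left(7,-12 \right)},-32 \right)}} + \frac{42791}{-12039} = \frac{20695}{\frac{91}{2}} + \frac{42791}{-12039} = 20695 \cdot \frac{2}{91} + 42791 \left(- \frac{1}{12039}\right) = \frac{41390}{91} - \frac{42791}{12039} = \frac{494400229}{1095549}$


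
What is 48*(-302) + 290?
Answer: -14206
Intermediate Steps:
48*(-302) + 290 = -14496 + 290 = -14206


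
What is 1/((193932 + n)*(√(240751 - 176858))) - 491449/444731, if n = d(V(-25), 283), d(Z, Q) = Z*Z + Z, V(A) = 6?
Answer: -70207/63533 + √63893/12393580782 ≈ -1.1050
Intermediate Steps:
d(Z, Q) = Z + Z² (d(Z, Q) = Z² + Z = Z + Z²)
n = 42 (n = 6*(1 + 6) = 6*7 = 42)
1/((193932 + n)*(√(240751 - 176858))) - 491449/444731 = 1/((193932 + 42)*(√(240751 - 176858))) - 491449/444731 = 1/(193974*(√63893)) - 491449*1/444731 = (√63893/63893)/193974 - 70207/63533 = √63893/12393580782 - 70207/63533 = -70207/63533 + √63893/12393580782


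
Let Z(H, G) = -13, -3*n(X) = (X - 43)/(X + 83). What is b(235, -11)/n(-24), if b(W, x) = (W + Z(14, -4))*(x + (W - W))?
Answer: -432234/67 ≈ -6451.3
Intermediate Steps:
n(X) = -(-43 + X)/(3*(83 + X)) (n(X) = -(X - 43)/(3*(X + 83)) = -(-43 + X)/(3*(83 + X)))
b(W, x) = x*(-13 + W) (b(W, x) = (W - 13)*(x + (W - W)) = (-13 + W)*(x + 0) = (-13 + W)*x = x*(-13 + W))
b(235, -11)/n(-24) = (-11*(-13 + 235))/(((43 - 1*(-24))/(3*(83 - 24)))) = (-11*222)/(((1/3)*(43 + 24)/59)) = -2442/((1/3)*(1/59)*67) = -2442/67/177 = -2442*177/67 = -432234/67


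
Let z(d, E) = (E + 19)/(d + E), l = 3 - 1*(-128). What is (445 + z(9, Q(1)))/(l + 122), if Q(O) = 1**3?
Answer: 447/253 ≈ 1.7668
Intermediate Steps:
Q(O) = 1
l = 131 (l = 3 + 128 = 131)
z(d, E) = (19 + E)/(E + d)
(445 + z(9, Q(1)))/(l + 122) = (445 + (19 + 1)/(1 + 9))/(131 + 122) = (445 + 20/10)/253 = (445 + (1/10)*20)*(1/253) = (445 + 2)*(1/253) = 447*(1/253) = 447/253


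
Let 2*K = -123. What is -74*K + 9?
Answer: 4560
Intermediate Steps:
K = -123/2 (K = (½)*(-123) = -123/2 ≈ -61.500)
-74*K + 9 = -74*(-123/2) + 9 = 4551 + 9 = 4560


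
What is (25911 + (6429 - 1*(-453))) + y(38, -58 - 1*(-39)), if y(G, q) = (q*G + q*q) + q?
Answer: 32413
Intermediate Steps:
y(G, q) = q + q² + G*q (y(G, q) = (G*q + q²) + q = (q² + G*q) + q = q + q² + G*q)
(25911 + (6429 - 1*(-453))) + y(38, -58 - 1*(-39)) = (25911 + (6429 - 1*(-453))) + (-58 - 1*(-39))*(1 + 38 + (-58 - 1*(-39))) = (25911 + (6429 + 453)) + (-58 + 39)*(1 + 38 + (-58 + 39)) = (25911 + 6882) - 19*(1 + 38 - 19) = 32793 - 19*20 = 32793 - 380 = 32413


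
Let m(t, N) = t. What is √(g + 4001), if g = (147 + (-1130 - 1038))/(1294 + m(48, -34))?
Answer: 3*√800327198/1342 ≈ 63.242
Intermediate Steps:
g = -2021/1342 (g = (147 + (-1130 - 1038))/(1294 + 48) = (147 - 2168)/1342 = -2021*1/1342 = -2021/1342 ≈ -1.5060)
√(g + 4001) = √(-2021/1342 + 4001) = √(5367321/1342) = 3*√800327198/1342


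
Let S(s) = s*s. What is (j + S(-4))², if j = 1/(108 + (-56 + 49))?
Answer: 2614689/10201 ≈ 256.32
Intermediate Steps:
j = 1/101 (j = 1/(108 - 7) = 1/101 ≈ 0.0099010)
S(s) = s²
(j + S(-4))² = (1/101 + (-4)²)² = (1/101 + 16)² = (1617/101)² = 2614689/10201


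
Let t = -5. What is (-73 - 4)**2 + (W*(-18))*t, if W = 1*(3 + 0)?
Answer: 6199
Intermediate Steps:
W = 3 (W = 1*3 = 3)
(-73 - 4)**2 + (W*(-18))*t = (-73 - 4)**2 + (3*(-18))*(-5) = (-77)**2 - 54*(-5) = 5929 + 270 = 6199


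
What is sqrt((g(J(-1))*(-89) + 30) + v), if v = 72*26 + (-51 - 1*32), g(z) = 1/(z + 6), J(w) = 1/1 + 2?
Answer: sqrt(16282)/3 ≈ 42.534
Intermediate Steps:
J(w) = 3 (J(w) = 1 + 2 = 3)
g(z) = 1/(6 + z)
v = 1789 (v = 1872 + (-51 - 32) = 1872 - 83 = 1789)
sqrt((g(J(-1))*(-89) + 30) + v) = sqrt((-89/(6 + 3) + 30) + 1789) = sqrt((-89/9 + 30) + 1789) = sqrt(181/9 + 1789) = sqrt(16282/9) = sqrt(16282)/3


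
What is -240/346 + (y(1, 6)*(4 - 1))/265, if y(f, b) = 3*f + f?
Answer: -29724/45845 ≈ -0.64836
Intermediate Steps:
y(f, b) = 4*f
-240/346 + (y(1, 6)*(4 - 1))/265 = -240/346 + ((4*1)*(4 - 1))/265 = -240*1/346 + (4*3)*(1/265) = -120/173 + 12*(1/265) = -120/173 + 12/265 = -29724/45845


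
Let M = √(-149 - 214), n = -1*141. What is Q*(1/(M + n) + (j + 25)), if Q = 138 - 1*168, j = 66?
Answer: -9210315/3374 + 55*I*√3/3374 ≈ -2729.8 + 0.028234*I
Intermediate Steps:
Q = -30 (Q = 138 - 168 = -30)
n = -141
M = 11*I*√3 (M = √(-363) = 11*I*√3 ≈ 19.053*I)
Q*(1/(M + n) + (j + 25)) = -30*(1/(11*I*√3 - 141) + (66 + 25)) = -30*(1/(-141 + 11*I*√3) + 91) = -30*(91 + 1/(-141 + 11*I*√3)) = -2730 - 30/(-141 + 11*I*√3)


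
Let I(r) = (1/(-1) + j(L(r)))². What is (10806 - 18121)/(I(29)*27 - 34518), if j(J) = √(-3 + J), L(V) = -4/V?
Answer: 3545115266/16756782729 - 127281*I*√2639/11171188486 ≈ 0.21156 - 0.00058531*I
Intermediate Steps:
I(r) = (-1 + √(-3 - 4/r))² (I(r) = (1/(-1) + √(-3 - 4/r))² = (-1 + √(-3 - 4/r))²)
(10806 - 18121)/(I(29)*27 - 34518) = (10806 - 18121)/((-1 + √(-3 - 4/29))²*27 - 34518) = -7315/((-1 + √(-3 - 4*1/29))²*27 - 34518) = -7315/((-1 + √(-3 - 4/29))²*27 - 34518) = -7315/((-1 + √(-91/29))²*27 - 34518) = -7315/((-1 + I*√2639/29)²*27 - 34518) = -7315/(27*(-1 + I*√2639/29)² - 34518) = -7315/(-34518 + 27*(-1 + I*√2639/29)²)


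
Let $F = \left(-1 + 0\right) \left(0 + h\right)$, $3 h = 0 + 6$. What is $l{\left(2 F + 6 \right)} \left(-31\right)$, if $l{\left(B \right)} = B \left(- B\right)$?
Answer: $124$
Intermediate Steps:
$h = 2$ ($h = \frac{0 + 6}{3} = \frac{1}{3} \cdot 6 = 2$)
$F = -2$ ($F = \left(-1 + 0\right) \left(0 + 2\right) = \left(-1\right) 2 = -2$)
$l{\left(B \right)} = - B^{2}$
$l{\left(2 F + 6 \right)} \left(-31\right) = - \left(2 \left(-2\right) + 6\right)^{2} \left(-31\right) = - \left(-4 + 6\right)^{2} \left(-31\right) = - 2^{2} \left(-31\right) = \left(-1\right) 4 \left(-31\right) = \left(-4\right) \left(-31\right) = 124$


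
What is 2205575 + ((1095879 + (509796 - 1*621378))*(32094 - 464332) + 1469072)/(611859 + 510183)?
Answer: 1024649343268/561021 ≈ 1.8264e+6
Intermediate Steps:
2205575 + ((1095879 + (509796 - 1*621378))*(32094 - 464332) + 1469072)/(611859 + 510183) = 2205575 + ((1095879 + (509796 - 621378))*(-432238) + 1469072)/1122042 = 2205575 + ((1095879 - 111582)*(-432238) + 1469072)*(1/1122042) = 2205575 + (984297*(-432238) + 1469072)*(1/1122042) = 2205575 + (-425450566686 + 1469072)*(1/1122042) = 2205575 - 425449097614*1/1122042 = 2205575 - 212724548807/561021 = 1024649343268/561021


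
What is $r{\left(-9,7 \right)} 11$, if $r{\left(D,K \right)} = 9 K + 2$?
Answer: $715$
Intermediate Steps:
$r{\left(D,K \right)} = 2 + 9 K$
$r{\left(-9,7 \right)} 11 = \left(2 + 9 \cdot 7\right) 11 = \left(2 + 63\right) 11 = 65 \cdot 11 = 715$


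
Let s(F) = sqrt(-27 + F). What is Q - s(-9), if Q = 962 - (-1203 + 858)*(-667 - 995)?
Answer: -572428 - 6*I ≈ -5.7243e+5 - 6.0*I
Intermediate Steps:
Q = -572428 (Q = 962 - (-345)*(-1662) = 962 - 1*573390 = 962 - 573390 = -572428)
Q - s(-9) = -572428 - sqrt(-27 - 9) = -572428 - sqrt(-36) = -572428 - 6*I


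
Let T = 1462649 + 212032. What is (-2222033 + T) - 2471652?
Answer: -3019004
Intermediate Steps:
T = 1674681
(-2222033 + T) - 2471652 = (-2222033 + 1674681) - 2471652 = -547352 - 2471652 = -3019004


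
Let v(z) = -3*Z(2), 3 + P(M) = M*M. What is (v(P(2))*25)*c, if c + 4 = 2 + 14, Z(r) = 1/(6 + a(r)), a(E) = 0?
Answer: -150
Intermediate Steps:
P(M) = -3 + M² (P(M) = -3 + M*M = -3 + M²)
Z(r) = ⅙ (Z(r) = 1/(6 + 0) = 1/6 = ⅙)
v(z) = -½ (v(z) = -3*⅙ = -½)
c = 12 (c = -4 + (2 + 14) = -4 + 16 = 12)
(v(P(2))*25)*c = -½*25*12 = -25/2*12 = -150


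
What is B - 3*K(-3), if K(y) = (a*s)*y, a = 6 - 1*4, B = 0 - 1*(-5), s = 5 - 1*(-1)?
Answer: 113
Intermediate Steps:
s = 6 (s = 5 + 1 = 6)
B = 5 (B = 0 + 5 = 5)
a = 2 (a = 6 - 4 = 2)
K(y) = 12*y (K(y) = (2*6)*y = 12*y)
B - 3*K(-3) = 5 - 36*(-3) = 5 - 3*(-36) = 5 + 108 = 113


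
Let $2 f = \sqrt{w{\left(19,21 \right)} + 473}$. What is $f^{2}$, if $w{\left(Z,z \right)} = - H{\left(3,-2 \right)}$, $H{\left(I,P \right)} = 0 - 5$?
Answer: $\frac{239}{2} \approx 119.5$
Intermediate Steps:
$H{\left(I,P \right)} = -5$
$w{\left(Z,z \right)} = 5$ ($w{\left(Z,z \right)} = \left(-1\right) \left(-5\right) = 5$)
$f = \frac{\sqrt{478}}{2}$ ($f = \frac{\sqrt{5 + 473}}{2} = \frac{\sqrt{478}}{2} \approx 10.932$)
$f^{2} = \left(\frac{\sqrt{478}}{2}\right)^{2} = \frac{239}{2}$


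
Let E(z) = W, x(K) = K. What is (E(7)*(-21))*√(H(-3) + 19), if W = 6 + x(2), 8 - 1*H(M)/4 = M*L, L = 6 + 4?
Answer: -504*√19 ≈ -2196.9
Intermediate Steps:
L = 10
H(M) = 32 - 40*M (H(M) = 32 - 4*M*10 = 32 - 40*M)
W = 8 (W = 6 + 2 = 8)
E(z) = 8
(E(7)*(-21))*√(H(-3) + 19) = (8*(-21))*√((32 - 40*(-3)) + 19) = -168*√((32 + 120) + 19) = -168*√(152 + 19) = -504*√19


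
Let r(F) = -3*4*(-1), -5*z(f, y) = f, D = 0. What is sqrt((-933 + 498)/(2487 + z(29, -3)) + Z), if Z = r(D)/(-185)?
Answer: 19*I*sqrt(3504632970)/2295110 ≈ 0.49009*I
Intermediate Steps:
z(f, y) = -f/5
r(F) = 12 (r(F) = -12*(-1) = 12)
Z = -12/185 (Z = 12/(-185) = 12*(-1/185) = -12/185 ≈ -0.064865)
sqrt((-933 + 498)/(2487 + z(29, -3)) + Z) = sqrt((-933 + 498)/(2487 - 1/5*29) - 12/185) = sqrt(-435/(2487 - 29/5) - 12/185) = sqrt(-435/12406/5 - 12/185) = sqrt(-435*5/12406 - 12/185) = sqrt(-2175/12406 - 12/185) = sqrt(-551247/2295110) = 19*I*sqrt(3504632970)/2295110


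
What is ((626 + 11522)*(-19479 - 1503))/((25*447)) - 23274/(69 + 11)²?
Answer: -10877012249/476800 ≈ -22813.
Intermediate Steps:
((626 + 11522)*(-19479 - 1503))/((25*447)) - 23274/(69 + 11)² = (12148*(-20982))/11175 - 23274/(80²) = -254889336*1/11175 - 23274/6400 = -84963112/3725 - 23274*1/6400 = -84963112/3725 - 11637/3200 = -10877012249/476800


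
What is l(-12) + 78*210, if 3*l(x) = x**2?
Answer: 16428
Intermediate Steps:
l(x) = x**2/3
l(-12) + 78*210 = (1/3)*(-12)**2 + 78*210 = (1/3)*144 + 16380 = 48 + 16380 = 16428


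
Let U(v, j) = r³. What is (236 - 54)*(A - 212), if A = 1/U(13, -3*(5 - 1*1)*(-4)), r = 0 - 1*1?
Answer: -38766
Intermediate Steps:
r = -1 (r = 0 - 1 = -1)
U(v, j) = -1 (U(v, j) = (-1)³ = -1)
A = -1 (A = 1/(-1) = -1)
(236 - 54)*(A - 212) = (236 - 54)*(-1 - 212) = 182*(-213) = -38766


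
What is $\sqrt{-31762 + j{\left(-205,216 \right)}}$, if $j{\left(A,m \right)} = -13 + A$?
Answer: $2 i \sqrt{7995} \approx 178.83 i$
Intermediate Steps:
$\sqrt{-31762 + j{\left(-205,216 \right)}} = \sqrt{-31762 - 218} = \sqrt{-31980} = 2 i \sqrt{7995}$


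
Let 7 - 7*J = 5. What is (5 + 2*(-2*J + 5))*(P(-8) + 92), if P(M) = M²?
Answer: 15132/7 ≈ 2161.7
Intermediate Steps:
J = 2/7 (J = 1 - ⅐*5 = 1 - 5/7 = 2/7 ≈ 0.28571)
(5 + 2*(-2*J + 5))*(P(-8) + 92) = (5 + 2*(-2*2/7 + 5))*((-8)² + 92) = (5 + 2*(-4/7 + 5))*(64 + 92) = (5 + 2*(31/7))*156 = (5 + 62/7)*156 = (97/7)*156 = 15132/7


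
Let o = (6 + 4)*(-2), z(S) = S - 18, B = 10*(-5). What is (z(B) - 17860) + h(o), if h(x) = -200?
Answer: -18128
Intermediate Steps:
B = -50
z(S) = -18 + S
o = -20 (o = 10*(-2) = -20)
(z(B) - 17860) + h(o) = ((-18 - 50) - 17860) - 200 = (-68 - 17860) - 200 = -17928 - 200 = -18128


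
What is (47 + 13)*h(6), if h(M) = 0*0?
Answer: 0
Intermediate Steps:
h(M) = 0
(47 + 13)*h(6) = (47 + 13)*0 = 60*0 = 0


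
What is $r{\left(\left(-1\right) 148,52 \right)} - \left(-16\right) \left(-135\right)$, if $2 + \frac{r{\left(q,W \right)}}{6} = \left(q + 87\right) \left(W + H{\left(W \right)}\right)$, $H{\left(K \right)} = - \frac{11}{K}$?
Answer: $- \frac{549291}{26} \approx -21127.0$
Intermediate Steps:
$r{\left(q,W \right)} = -12 + 6 \left(87 + q\right) \left(W - \frac{11}{W}\right)$ ($r{\left(q,W \right)} = -12 + 6 \left(q + 87\right) \left(W - \frac{11}{W}\right) = -12 + 6 \left(87 + q\right) \left(W - \frac{11}{W}\right)$)
$r{\left(\left(-1\right) 148,52 \right)} - \left(-16\right) \left(-135\right) = \frac{6 \left(-957 - 11 \left(\left(-1\right) 148\right) + 52 \left(-2 + 87 \cdot 52 + 52 \left(\left(-1\right) 148\right)\right)\right)}{52} - \left(-16\right) \left(-135\right) = 6 \cdot \frac{1}{52} \left(-957 - -1628 + 52 \left(-2 + 4524 + 52 \left(-148\right)\right)\right) - 2160 = 6 \cdot \frac{1}{52} \left(-957 + 1628 + 52 \left(-2 + 4524 - 7696\right)\right) - 2160 = 6 \cdot \frac{1}{52} \left(-957 + 1628 + 52 \left(-3174\right)\right) - 2160 = 6 \cdot \frac{1}{52} \left(-957 + 1628 - 165048\right) - 2160 = 6 \cdot \frac{1}{52} \left(-164377\right) - 2160 = - \frac{493131}{26} - 2160 = - \frac{549291}{26}$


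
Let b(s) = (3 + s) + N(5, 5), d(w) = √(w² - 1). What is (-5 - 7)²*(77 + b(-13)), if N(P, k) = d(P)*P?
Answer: 9648 + 1440*√6 ≈ 13175.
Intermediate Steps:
d(w) = √(-1 + w²)
N(P, k) = P*√(-1 + P²) (N(P, k) = √(-1 + P²)*P = P*√(-1 + P²))
b(s) = 3 + s + 10*√6 (b(s) = (3 + s) + 5*√(-1 + 5²) = (3 + s) + 5*√(-1 + 25) = (3 + s) + 5*√24 = (3 + s) + 5*(2*√6) = (3 + s) + 10*√6 = 3 + s + 10*√6)
(-5 - 7)²*(77 + b(-13)) = (-5 - 7)²*(77 + (3 - 13 + 10*√6)) = (-12)²*(77 + (-10 + 10*√6)) = 144*(67 + 10*√6) = 9648 + 1440*√6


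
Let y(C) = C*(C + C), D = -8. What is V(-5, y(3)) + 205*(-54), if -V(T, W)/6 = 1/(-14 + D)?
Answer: -121767/11 ≈ -11070.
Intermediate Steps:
y(C) = 2*C² (y(C) = C*(2*C) = 2*C²)
V(T, W) = 3/11 (V(T, W) = -6/(-14 - 8) = -6/(-22) = -6*(-1/22) = 3/11)
V(-5, y(3)) + 205*(-54) = 3/11 + 205*(-54) = 3/11 - 11070 = -121767/11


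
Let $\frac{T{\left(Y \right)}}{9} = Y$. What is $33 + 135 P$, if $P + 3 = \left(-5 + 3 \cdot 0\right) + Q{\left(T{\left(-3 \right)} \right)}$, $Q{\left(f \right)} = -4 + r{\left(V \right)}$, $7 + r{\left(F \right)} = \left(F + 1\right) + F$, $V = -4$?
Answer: $-3477$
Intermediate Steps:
$T{\left(Y \right)} = 9 Y$
$r{\left(F \right)} = -6 + 2 F$ ($r{\left(F \right)} = -7 + \left(\left(F + 1\right) + F\right) = -7 + \left(\left(1 + F\right) + F\right) = -7 + \left(1 + 2 F\right) = -6 + 2 F$)
$Q{\left(f \right)} = -18$ ($Q{\left(f \right)} = -4 + \left(-6 + 2 \left(-4\right)\right) = -4 - 14 = -18$)
$P = -26$ ($P = -3 + \left(\left(-5 + 3 \cdot 0\right) - 18\right) = -3 + \left(\left(-5 + 0\right) - 18\right) = -3 - 23 = -26$)
$33 + 135 P = 33 + 135 \left(-26\right) = 33 - 3510 = -3477$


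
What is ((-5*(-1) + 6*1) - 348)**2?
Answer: 113569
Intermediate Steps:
((-5*(-1) + 6*1) - 348)**2 = ((5 + 6) - 348)**2 = (11 - 348)**2 = (-337)**2 = 113569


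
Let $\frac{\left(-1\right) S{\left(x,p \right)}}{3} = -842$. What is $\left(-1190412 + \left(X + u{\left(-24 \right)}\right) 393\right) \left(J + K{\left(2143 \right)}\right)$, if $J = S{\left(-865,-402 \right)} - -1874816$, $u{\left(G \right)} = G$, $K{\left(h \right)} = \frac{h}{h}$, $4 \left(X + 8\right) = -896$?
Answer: $-2423687359860$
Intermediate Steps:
$X = -232$ ($X = -8 + \frac{1}{4} \left(-896\right) = -8 - 224 = -232$)
$S{\left(x,p \right)} = 2526$ ($S{\left(x,p \right)} = \left(-3\right) \left(-842\right) = 2526$)
$K{\left(h \right)} = 1$
$J = 1877342$ ($J = 2526 - -1874816 = 2526 + 1874816 = 1877342$)
$\left(-1190412 + \left(X + u{\left(-24 \right)}\right) 393\right) \left(J + K{\left(2143 \right)}\right) = \left(-1190412 + \left(-232 - 24\right) 393\right) \left(1877342 + 1\right) = \left(-1190412 - 100608\right) 1877343 = \left(-1291020\right) 1877343 = -2423687359860$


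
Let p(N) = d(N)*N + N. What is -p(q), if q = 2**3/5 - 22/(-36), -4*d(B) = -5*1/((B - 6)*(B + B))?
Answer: -125593/61380 ≈ -2.0462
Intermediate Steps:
d(B) = 5/(8*B*(-6 + B)) (d(B) = -(-5)/(4*((B - 6)*(B + B))) = -(-5)/(4*((-6 + B)*(2*B))) = -(-5)/(4*(2*B*(-6 + B))) = -(-5)*1/(2*B*(-6 + B))/4 = -(-5)/(8*B*(-6 + B)) = 5/(8*B*(-6 + B)))
q = 199/90 (q = 8*(1/5) - 22*(-1/36) = 8/5 + 11/18 = 199/90 ≈ 2.2111)
p(N) = N + 5/(8*(-6 + N)) (p(N) = (5/(8*N*(-6 + N)))*N + N = 5/(8*(-6 + N)) + N = N + 5/(8*(-6 + N)))
-p(q) = -(5/8 + 199*(-6 + 199/90)/90)/(-6 + 199/90) = -(5/8 + (199/90)*(-341/90))/(-341/90) = -(-90)*(5/8 - 67859/8100)/341 = -(-90)*(-125593)/(341*16200) = -1*125593/61380 = -125593/61380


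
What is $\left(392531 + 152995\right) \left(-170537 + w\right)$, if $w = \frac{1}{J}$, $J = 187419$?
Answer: $- \frac{5812011092271684}{62473} \approx -9.3032 \cdot 10^{10}$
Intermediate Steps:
$w = \frac{1}{187419} \approx 5.3356 \cdot 10^{-6}$
$\left(392531 + 152995\right) \left(-170537 + w\right) = \left(392531 + 152995\right) \left(-170537 + \frac{1}{187419}\right) = 545526 \left(- \frac{31961874002}{187419}\right) = - \frac{5812011092271684}{62473}$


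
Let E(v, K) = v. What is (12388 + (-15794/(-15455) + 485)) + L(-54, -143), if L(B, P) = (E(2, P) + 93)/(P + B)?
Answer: 39195229548/3044635 ≈ 12874.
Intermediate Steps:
L(B, P) = 95/(B + P) (L(B, P) = (2 + 93)/(P + B) = 95/(B + P))
(12388 + (-15794/(-15455) + 485)) + L(-54, -143) = (12388 + (-15794/(-15455) + 485)) + 95/(-54 - 143) = (12388 + (-15794*(-1)/15455 + 485)) + 95/(-197) = (12388 + (-1*(-15794/15455) + 485)) + 95*(-1/197) = (12388 + (15794/15455 + 485)) - 95/197 = (12388 + 7511469/15455) - 95/197 = 198968009/15455 - 95/197 = 39195229548/3044635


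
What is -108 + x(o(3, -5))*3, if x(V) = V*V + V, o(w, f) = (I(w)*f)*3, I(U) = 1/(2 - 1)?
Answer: 522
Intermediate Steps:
I(U) = 1 (I(U) = 1/1 = 1)
o(w, f) = 3*f (o(w, f) = (1*f)*3 = f*3 = 3*f)
x(V) = V + V² (x(V) = V² + V = V + V²)
-108 + x(o(3, -5))*3 = -108 + ((3*(-5))*(1 + 3*(-5)))*3 = -108 - 15*(1 - 15)*3 = -108 - 15*(-14)*3 = -108 + 210*3 = -108 + 630 = 522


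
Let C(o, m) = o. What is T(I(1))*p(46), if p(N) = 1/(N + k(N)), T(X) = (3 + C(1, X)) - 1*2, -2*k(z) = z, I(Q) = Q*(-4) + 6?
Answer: 2/23 ≈ 0.086957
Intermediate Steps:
I(Q) = 6 - 4*Q (I(Q) = -4*Q + 6 = 6 - 4*Q)
k(z) = -z/2
T(X) = 2 (T(X) = (3 + 1) - 1*2 = 4 - 2 = 2)
p(N) = 2/N (p(N) = 1/(N - N/2) = 1/(N/2) = 2/N)
T(I(1))*p(46) = 2*(2/46) = 2*(2*(1/46)) = 2*(1/23) = 2/23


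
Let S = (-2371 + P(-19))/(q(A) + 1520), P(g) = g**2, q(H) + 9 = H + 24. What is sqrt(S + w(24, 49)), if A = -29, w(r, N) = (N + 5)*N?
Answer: sqrt(166616561)/251 ≈ 51.426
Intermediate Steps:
w(r, N) = N*(5 + N) (w(r, N) = (5 + N)*N = N*(5 + N))
q(H) = 15 + H (q(H) = -9 + (H + 24) = -9 + (24 + H) = 15 + H)
S = -335/251 (S = (-2371 + (-19)**2)/((15 - 29) + 1520) = (-2371 + 361)/(-14 + 1520) = -2010/1506 = -2010*1/1506 = -335/251 ≈ -1.3347)
sqrt(S + w(24, 49)) = sqrt(-335/251 + 49*(5 + 49)) = sqrt(-335/251 + 49*54) = sqrt(-335/251 + 2646) = sqrt(663811/251) = sqrt(166616561)/251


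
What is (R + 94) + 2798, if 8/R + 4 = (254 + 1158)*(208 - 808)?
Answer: 612528490/211801 ≈ 2892.0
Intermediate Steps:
R = -2/211801 (R = 8/(-4 + (254 + 1158)*(208 - 808)) = 8/(-4 + 1412*(-600)) = 8/(-4 - 847200) = 8/(-847204) = 8*(-1/847204) = -2/211801 ≈ -9.4428e-6)
(R + 94) + 2798 = (-2/211801 + 94) + 2798 = 19909292/211801 + 2798 = 612528490/211801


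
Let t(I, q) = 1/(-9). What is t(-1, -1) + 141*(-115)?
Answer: -145936/9 ≈ -16215.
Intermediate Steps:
t(I, q) = -1/9
t(-1, -1) + 141*(-115) = -1/9 + 141*(-115) = -1/9 - 16215 = -145936/9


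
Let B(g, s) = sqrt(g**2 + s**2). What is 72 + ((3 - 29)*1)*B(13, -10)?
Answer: 72 - 26*sqrt(269) ≈ -354.43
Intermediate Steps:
72 + ((3 - 29)*1)*B(13, -10) = 72 + ((3 - 29)*1)*sqrt(13**2 + (-10)**2) = 72 + (-26*1)*sqrt(169 + 100) = 72 - 26*sqrt(269)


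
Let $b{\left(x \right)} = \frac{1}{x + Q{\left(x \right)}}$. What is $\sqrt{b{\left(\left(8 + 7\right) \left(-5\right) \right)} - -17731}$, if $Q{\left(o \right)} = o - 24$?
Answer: $\frac{\sqrt{536823582}}{174} \approx 133.16$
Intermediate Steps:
$Q{\left(o \right)} = -24 + o$ ($Q{\left(o \right)} = o - 24 = -24 + o$)
$b{\left(x \right)} = \frac{1}{-24 + 2 x}$ ($b{\left(x \right)} = \frac{1}{x + \left(-24 + x\right)} = \frac{1}{-24 + 2 x}$)
$\sqrt{b{\left(\left(8 + 7\right) \left(-5\right) \right)} - -17731} = \sqrt{\frac{1}{2 \left(-12 + \left(8 + 7\right) \left(-5\right)\right)} - -17731} = \sqrt{\frac{1}{2 \left(-12 + 15 \left(-5\right)\right)} + \left(-1972 + 19703\right)} = \sqrt{\frac{1}{2 \left(-12 - 75\right)} + 17731} = \sqrt{\frac{1}{2 \left(-87\right)} + 17731} = \sqrt{\frac{1}{2} \left(- \frac{1}{87}\right) + 17731} = \sqrt{- \frac{1}{174} + 17731} = \sqrt{\frac{3085193}{174}} = \frac{\sqrt{536823582}}{174}$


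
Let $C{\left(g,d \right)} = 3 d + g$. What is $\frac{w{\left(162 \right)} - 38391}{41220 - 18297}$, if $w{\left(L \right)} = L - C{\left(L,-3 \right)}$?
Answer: $- \frac{12794}{7641} \approx -1.6744$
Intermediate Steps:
$C{\left(g,d \right)} = g + 3 d$
$w{\left(L \right)} = 9$ ($w{\left(L \right)} = L - \left(L + 3 \left(-3\right)\right) = L - \left(L - 9\right) = L - \left(-9 + L\right) = 9$)
$\frac{w{\left(162 \right)} - 38391}{41220 - 18297} = \frac{9 - 38391}{41220 - 18297} = - \frac{38382}{22923} = \left(-38382\right) \frac{1}{22923} = - \frac{12794}{7641}$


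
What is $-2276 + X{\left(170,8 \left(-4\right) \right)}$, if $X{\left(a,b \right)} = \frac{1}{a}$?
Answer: $- \frac{386919}{170} \approx -2276.0$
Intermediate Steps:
$-2276 + X{\left(170,8 \left(-4\right) \right)} = -2276 + \frac{1}{170} = - \frac{386919}{170}$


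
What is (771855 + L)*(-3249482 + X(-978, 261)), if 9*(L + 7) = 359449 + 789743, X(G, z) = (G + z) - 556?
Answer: -2924171149680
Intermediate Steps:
X(G, z) = -556 + G + z
L = 127681 (L = -7 + (359449 + 789743)/9 = -7 + (⅑)*1149192 = -7 + 127688 = 127681)
(771855 + L)*(-3249482 + X(-978, 261)) = (771855 + 127681)*(-3249482 + (-556 - 978 + 261)) = 899536*(-3249482 - 1273) = 899536*(-3250755) = -2924171149680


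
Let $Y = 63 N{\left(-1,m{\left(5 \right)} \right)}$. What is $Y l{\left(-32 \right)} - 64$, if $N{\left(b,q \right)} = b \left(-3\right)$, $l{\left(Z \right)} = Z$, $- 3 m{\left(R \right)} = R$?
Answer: $-6112$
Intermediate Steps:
$m{\left(R \right)} = - \frac{R}{3}$
$N{\left(b,q \right)} = - 3 b$
$Y = 189$ ($Y = 63 \left(\left(-3\right) \left(-1\right)\right) = 63 \cdot 3 = 189$)
$Y l{\left(-32 \right)} - 64 = 189 \left(-32\right) - 64 = -6048 - 64 = -6112$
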